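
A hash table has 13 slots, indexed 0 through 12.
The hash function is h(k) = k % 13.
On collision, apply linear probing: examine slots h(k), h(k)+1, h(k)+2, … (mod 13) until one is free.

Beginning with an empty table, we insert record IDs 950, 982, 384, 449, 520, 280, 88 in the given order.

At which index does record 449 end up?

950: h=1 -> slot 1
982: h=7 -> slot 7
384: h=7, probe 7,8 -> slot 8
449: h=7, probe 7,8,9 -> slot 9
520: h=0 -> slot 0
280: h=7, probe 7,8,9,10 -> slot 10
88: h=10, probe 10,11 -> slot 11
Table: [520, 950, _, _, _, _, _, 982, 384, 449, 280, 88, _]

9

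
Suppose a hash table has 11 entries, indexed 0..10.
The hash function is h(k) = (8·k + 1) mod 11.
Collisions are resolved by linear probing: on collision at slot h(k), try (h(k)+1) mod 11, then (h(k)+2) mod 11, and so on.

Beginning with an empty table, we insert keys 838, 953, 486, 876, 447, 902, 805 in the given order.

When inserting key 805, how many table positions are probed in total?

838 hashes to 6; slot 6 is free -> place at 6.
953 hashes to 2; slot 2 is free -> place at 2.
486 hashes to 6; 6 taken -> place at 7.
876 hashes to 2; 2 taken -> place at 3.
447 hashes to 2; 2,3 taken -> place at 4.
902 hashes to 1; slot 1 is free -> place at 1.
805 hashes to 6; 6,7 taken -> place at 8.
Table: [—, 902, 953, 876, 447, —, 838, 486, 805, —, —]

3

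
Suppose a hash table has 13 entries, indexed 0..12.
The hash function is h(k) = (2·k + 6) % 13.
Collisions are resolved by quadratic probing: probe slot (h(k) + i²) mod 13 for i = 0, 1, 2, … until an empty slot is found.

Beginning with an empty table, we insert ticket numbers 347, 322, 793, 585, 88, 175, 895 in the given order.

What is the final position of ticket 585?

347 hashes to 11; slot 11 is free → place at 11.
322 hashes to 0; slot 0 is free → place at 0.
793 hashes to 6; slot 6 is free → place at 6.
585 hashes to 6; 6 taken → place at 7.
88 hashes to 0; 0 taken → place at 1.
175 hashes to 5; slot 5 is free → place at 5.
895 hashes to 2; slot 2 is free → place at 2.
Table: [322, 88, 895, -, -, 175, 793, 585, -, -, -, 347, -]

7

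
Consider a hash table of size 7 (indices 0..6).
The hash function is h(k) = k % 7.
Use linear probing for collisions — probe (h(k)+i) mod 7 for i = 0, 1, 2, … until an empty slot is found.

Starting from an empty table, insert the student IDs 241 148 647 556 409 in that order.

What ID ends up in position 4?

Insert 241: h=3, slot 3 empty => index 3.
Insert 148: h=1, slot 1 empty => index 1.
Insert 647: h=3, slot 3 occupied => index 4.
Insert 556: h=3, slots 3,4 occupied => index 5.
Insert 409: h=3, slots 3,4,5 occupied => index 6.
Table: [., 148, ., 241, 647, 556, 409]

647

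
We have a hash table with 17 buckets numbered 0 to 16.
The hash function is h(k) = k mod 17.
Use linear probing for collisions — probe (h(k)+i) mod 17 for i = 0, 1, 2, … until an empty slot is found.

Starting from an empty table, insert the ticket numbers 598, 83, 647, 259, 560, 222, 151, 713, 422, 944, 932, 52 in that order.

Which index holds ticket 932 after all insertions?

6

Insert 598: h=3, slot 3 empty → index 3.
Insert 83: h=15, slot 15 empty → index 15.
Insert 647: h=1, slot 1 empty → index 1.
Insert 259: h=4, slot 4 empty → index 4.
Insert 560: h=16, slot 16 empty → index 16.
Insert 222: h=1, slot 1 occupied → index 2.
Insert 151: h=15, slots 15,16 occupied → index 0.
Insert 713: h=16, slots 16,0,1,2,3,4 occupied → index 5.
Insert 422: h=14, slot 14 empty → index 14.
Insert 944: h=9, slot 9 empty → index 9.
Insert 932: h=14, slots 14,15,16,0,1,2,3,4,5 occupied → index 6.
Insert 52: h=1, slots 1,2,3,4,5,6 occupied → index 7.
Table: [151, 647, 222, 598, 259, 713, 932, 52, -, 944, -, -, -, -, 422, 83, 560]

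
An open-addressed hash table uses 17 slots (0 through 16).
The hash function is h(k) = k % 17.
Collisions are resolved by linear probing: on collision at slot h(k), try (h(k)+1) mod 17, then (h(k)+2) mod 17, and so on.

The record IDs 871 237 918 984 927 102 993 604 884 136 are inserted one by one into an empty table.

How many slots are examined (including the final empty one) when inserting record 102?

2

Insert 871: h=4, slot 4 empty => index 4.
Insert 237: h=16, slot 16 empty => index 16.
Insert 918: h=0, slot 0 empty => index 0.
Insert 984: h=15, slot 15 empty => index 15.
Insert 927: h=9, slot 9 empty => index 9.
Insert 102: h=0, slot 0 occupied => index 1.
Insert 993: h=7, slot 7 empty => index 7.
Insert 604: h=9, slot 9 occupied => index 10.
Insert 884: h=0, slots 0,1 occupied => index 2.
Insert 136: h=0, slots 0,1,2 occupied => index 3.
Table: [918, 102, 884, 136, 871, ., ., 993, ., 927, 604, ., ., ., ., 984, 237]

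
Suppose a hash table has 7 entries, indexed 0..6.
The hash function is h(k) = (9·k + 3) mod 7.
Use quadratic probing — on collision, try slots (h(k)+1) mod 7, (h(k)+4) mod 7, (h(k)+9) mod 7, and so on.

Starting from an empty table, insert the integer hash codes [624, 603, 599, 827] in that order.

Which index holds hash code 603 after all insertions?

624: h=5 => slot 5
603: h=5, probe 5,6 => slot 6
599: h=4 => slot 4
827: h=5, probe 5,6,2 => slot 2
Table: [∅, ∅, 827, ∅, 599, 624, 603]

6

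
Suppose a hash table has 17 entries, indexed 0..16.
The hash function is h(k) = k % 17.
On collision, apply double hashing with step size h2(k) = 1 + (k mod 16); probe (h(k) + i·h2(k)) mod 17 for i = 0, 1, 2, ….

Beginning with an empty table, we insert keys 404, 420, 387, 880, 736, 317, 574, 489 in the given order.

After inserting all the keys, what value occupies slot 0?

404 hashes to 13; slot 13 is free → place at 13.
420 hashes to 12; slot 12 is free → place at 12.
387 hashes to 13, h2=4; 13 taken → place at 0.
880 hashes to 13, h2=1; 13 taken → place at 14.
736 hashes to 5; slot 5 is free → place at 5.
317 hashes to 11; slot 11 is free → place at 11.
574 hashes to 13, h2=15; 13,11 taken → place at 9.
489 hashes to 13, h2=10; 13 taken → place at 6.
Table: [387, ∅, ∅, ∅, ∅, 736, 489, ∅, ∅, 574, ∅, 317, 420, 404, 880, ∅, ∅]

387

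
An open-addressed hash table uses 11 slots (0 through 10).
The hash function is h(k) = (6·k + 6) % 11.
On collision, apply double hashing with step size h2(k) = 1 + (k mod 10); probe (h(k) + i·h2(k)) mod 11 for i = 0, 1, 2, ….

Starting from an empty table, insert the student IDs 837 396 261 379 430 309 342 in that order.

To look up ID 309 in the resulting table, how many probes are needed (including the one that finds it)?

2

837: h=1 => slot 1
396: h=6 => slot 6
261: h=10 => slot 10
379: h=3 => slot 3
430: h=1, h2=1, probe 1,2 => slot 2
309: h=1, h2=10, probe 1,0 => slot 0
342: h=1, h2=3, probe 1,4 => slot 4
Table: [309, 837, 430, 379, 342, _, 396, _, _, _, 261]
Lookup 309: h=1, h2=10, probe 1,0 → found at 0.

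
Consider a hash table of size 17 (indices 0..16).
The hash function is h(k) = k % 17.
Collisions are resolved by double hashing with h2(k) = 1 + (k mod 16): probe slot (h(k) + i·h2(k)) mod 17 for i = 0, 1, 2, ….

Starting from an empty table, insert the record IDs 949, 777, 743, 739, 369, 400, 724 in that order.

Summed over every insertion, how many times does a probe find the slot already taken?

3

Insert 949: h=14, slot 14 empty -> index 14.
Insert 777: h=12, slot 12 empty -> index 12.
Insert 743: h=12, h2=8, slot 12 occupied -> index 3.
Insert 739: h=8, slot 8 empty -> index 8.
Insert 369: h=12, h2=2, slots 12,14 occupied -> index 16.
Insert 400: h=9, slot 9 empty -> index 9.
Insert 724: h=10, slot 10 empty -> index 10.
Table: [—, —, —, 743, —, —, —, —, 739, 400, 724, —, 777, —, 949, —, 369]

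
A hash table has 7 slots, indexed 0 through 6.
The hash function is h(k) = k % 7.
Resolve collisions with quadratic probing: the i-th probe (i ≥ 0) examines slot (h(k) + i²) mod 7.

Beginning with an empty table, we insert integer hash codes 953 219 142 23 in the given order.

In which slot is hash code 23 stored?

6

953: h=1 → slot 1
219: h=2 → slot 2
142: h=2, probe 2,3 → slot 3
23: h=2, probe 2,3,6 → slot 6
Table: [_, 953, 219, 142, _, _, 23]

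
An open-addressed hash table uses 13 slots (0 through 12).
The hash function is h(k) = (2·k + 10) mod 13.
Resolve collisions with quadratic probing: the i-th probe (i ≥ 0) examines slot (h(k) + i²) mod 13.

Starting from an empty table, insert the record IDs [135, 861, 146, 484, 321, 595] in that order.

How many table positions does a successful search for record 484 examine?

135: h=7 → slot 7
861: h=3 → slot 3
146: h=3, probe 3,4 → slot 4
484: h=3, probe 3,4,7,12 → slot 12
321: h=2 → slot 2
595: h=4, probe 4,5 → slot 5
Table: [., ., 321, 861, 146, 595, ., 135, ., ., ., ., 484]
Lookup 484: h=3, probe 3,4,7,12 → found at 12.

4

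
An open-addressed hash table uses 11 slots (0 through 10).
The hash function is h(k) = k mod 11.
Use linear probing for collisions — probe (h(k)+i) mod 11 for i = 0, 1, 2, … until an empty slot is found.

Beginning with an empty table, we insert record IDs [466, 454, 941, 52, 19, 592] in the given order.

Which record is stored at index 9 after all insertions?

19

Insert 466: h=4, slot 4 empty => index 4.
Insert 454: h=3, slot 3 empty => index 3.
Insert 941: h=6, slot 6 empty => index 6.
Insert 52: h=8, slot 8 empty => index 8.
Insert 19: h=8, slot 8 occupied => index 9.
Insert 592: h=9, slot 9 occupied => index 10.
Table: [—, —, —, 454, 466, —, 941, —, 52, 19, 592]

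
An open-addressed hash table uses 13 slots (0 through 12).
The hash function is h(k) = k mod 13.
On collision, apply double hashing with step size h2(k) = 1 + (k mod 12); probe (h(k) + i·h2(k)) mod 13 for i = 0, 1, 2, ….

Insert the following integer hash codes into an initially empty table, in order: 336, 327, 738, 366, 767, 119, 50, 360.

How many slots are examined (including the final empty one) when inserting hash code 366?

2

Insert 336: h=11, slot 11 empty -> index 11.
Insert 327: h=2, slot 2 empty -> index 2.
Insert 738: h=10, slot 10 empty -> index 10.
Insert 366: h=2, h2=7, slot 2 occupied -> index 9.
Insert 767: h=0, slot 0 empty -> index 0.
Insert 119: h=2, h2=12, slot 2 occupied -> index 1.
Insert 50: h=11, h2=3, slots 11,1 occupied -> index 4.
Insert 360: h=9, h2=1, slots 9,10,11 occupied -> index 12.
Table: [767, 119, 327, —, 50, —, —, —, —, 366, 738, 336, 360]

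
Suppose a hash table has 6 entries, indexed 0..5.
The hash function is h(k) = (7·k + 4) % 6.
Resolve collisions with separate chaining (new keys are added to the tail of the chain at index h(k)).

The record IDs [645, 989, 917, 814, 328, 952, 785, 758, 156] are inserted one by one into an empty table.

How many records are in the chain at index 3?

3

Insert 645: h=1, bucket 1 empty -> new chain.
Insert 989: h=3, bucket 3 empty -> new chain.
Insert 917: h=3, bucket 3 nonempty -> append to chain.
Insert 814: h=2, bucket 2 empty -> new chain.
Insert 328: h=2, bucket 2 nonempty -> append to chain.
Insert 952: h=2, bucket 2 nonempty -> append to chain.
Insert 785: h=3, bucket 3 nonempty -> append to chain.
Insert 758: h=0, bucket 0 empty -> new chain.
Insert 156: h=4, bucket 4 empty -> new chain.
Final buckets:
0: 758
1: 645
2: 814 -> 328 -> 952
3: 989 -> 917 -> 785
4: 156
5: —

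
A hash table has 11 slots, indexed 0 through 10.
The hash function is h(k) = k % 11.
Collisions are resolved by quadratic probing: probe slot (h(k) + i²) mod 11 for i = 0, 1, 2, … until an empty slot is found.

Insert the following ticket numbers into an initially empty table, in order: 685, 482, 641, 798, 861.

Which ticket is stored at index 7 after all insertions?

685: h=3 => slot 3
482: h=9 => slot 9
641: h=3, probe 3,4 => slot 4
798: h=6 => slot 6
861: h=3, probe 3,4,7 => slot 7
Table: [-, -, -, 685, 641, -, 798, 861, -, 482, -]

861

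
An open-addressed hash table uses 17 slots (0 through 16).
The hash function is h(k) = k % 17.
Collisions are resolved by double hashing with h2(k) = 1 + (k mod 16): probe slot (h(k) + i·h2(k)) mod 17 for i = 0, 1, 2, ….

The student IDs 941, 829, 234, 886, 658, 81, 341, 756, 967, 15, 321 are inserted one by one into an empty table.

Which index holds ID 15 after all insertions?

Insert 941: h=6, slot 6 empty => index 6.
Insert 829: h=13, slot 13 empty => index 13.
Insert 234: h=13, h2=11, slot 13 occupied => index 7.
Insert 886: h=2, slot 2 empty => index 2.
Insert 658: h=12, slot 12 empty => index 12.
Insert 81: h=13, h2=2, slot 13 occupied => index 15.
Insert 341: h=1, slot 1 empty => index 1.
Insert 756: h=8, slot 8 empty => index 8.
Insert 967: h=15, h2=8, slots 15,6 occupied => index 14.
Insert 15: h=15, h2=16, slots 15,14,13,12 occupied => index 11.
Insert 321: h=15, h2=2, slot 15 occupied => index 0.
Table: [321, 341, 886, ., ., ., 941, 234, 756, ., ., 15, 658, 829, 967, 81, .]

11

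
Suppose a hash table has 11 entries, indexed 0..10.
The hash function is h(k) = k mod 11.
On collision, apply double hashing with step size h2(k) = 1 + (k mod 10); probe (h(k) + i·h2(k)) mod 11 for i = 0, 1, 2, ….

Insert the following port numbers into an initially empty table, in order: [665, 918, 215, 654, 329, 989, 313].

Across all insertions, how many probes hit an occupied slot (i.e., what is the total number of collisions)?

7

Insert 665: h=5, slot 5 empty => index 5.
Insert 918: h=5, h2=9, slot 5 occupied => index 3.
Insert 215: h=6, slot 6 empty => index 6.
Insert 654: h=5, h2=5, slot 5 occupied => index 10.
Insert 329: h=10, h2=10, slot 10 occupied => index 9.
Insert 989: h=10, h2=10, slots 10,9 occupied => index 8.
Insert 313: h=5, h2=4, slots 5,9 occupied => index 2.
Table: [—, —, 313, 918, —, 665, 215, —, 989, 329, 654]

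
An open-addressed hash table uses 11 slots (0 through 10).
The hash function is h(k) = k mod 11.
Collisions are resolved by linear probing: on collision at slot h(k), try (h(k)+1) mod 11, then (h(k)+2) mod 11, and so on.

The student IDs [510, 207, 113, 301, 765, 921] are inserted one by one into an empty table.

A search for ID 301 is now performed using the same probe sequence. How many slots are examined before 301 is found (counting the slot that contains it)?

Insert 510: h=4, slot 4 empty => index 4.
Insert 207: h=9, slot 9 empty => index 9.
Insert 113: h=3, slot 3 empty => index 3.
Insert 301: h=4, slot 4 occupied => index 5.
Insert 765: h=6, slot 6 empty => index 6.
Insert 921: h=8, slot 8 empty => index 8.
Table: [_, _, _, 113, 510, 301, 765, _, 921, 207, _]
Lookup 301: h=4, probe 4,5 → found at 5.

2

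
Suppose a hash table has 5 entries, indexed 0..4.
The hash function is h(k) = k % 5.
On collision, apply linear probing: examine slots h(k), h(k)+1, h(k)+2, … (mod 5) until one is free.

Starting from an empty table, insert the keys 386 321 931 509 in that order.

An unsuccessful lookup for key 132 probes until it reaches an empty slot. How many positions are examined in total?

4

Insert 386: h=1, slot 1 empty → index 1.
Insert 321: h=1, slot 1 occupied → index 2.
Insert 931: h=1, slots 1,2 occupied → index 3.
Insert 509: h=4, slot 4 empty → index 4.
Table: [_, 386, 321, 931, 509]
Lookup 132: h=2, probe 2,3,4,0 → slot 0 empty, not found.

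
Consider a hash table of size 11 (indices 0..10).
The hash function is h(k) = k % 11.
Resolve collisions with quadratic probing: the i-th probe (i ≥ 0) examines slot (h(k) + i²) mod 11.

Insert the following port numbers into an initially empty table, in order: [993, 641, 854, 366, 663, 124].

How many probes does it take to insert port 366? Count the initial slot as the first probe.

993: h=3 => slot 3
641: h=3, probe 3,4 => slot 4
854: h=7 => slot 7
366: h=3, probe 3,4,7,1 => slot 1
663: h=3, probe 3,4,7,1,8 => slot 8
124: h=3, probe 3,4,7,1,8,6 => slot 6
Table: [_, 366, _, 993, 641, _, 124, 854, 663, _, _]

4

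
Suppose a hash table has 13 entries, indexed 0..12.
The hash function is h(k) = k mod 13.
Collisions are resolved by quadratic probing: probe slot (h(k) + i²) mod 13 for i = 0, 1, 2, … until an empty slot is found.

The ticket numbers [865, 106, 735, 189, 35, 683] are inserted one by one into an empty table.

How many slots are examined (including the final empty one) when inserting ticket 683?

865: h=7 => slot 7
106: h=2 => slot 2
735: h=7, probe 7,8 => slot 8
189: h=7, probe 7,8,11 => slot 11
35: h=9 => slot 9
683: h=7, probe 7,8,11,3 => slot 3
Table: [., ., 106, 683, ., ., ., 865, 735, 35, ., 189, .]

4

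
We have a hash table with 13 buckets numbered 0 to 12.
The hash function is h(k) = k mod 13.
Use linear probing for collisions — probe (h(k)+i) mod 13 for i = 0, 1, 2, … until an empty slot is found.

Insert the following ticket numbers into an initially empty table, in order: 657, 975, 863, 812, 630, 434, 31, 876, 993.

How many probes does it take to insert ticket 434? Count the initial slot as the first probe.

Insert 657: h=7, slot 7 empty => index 7.
Insert 975: h=0, slot 0 empty => index 0.
Insert 863: h=5, slot 5 empty => index 5.
Insert 812: h=6, slot 6 empty => index 6.
Insert 630: h=6, slots 6,7 occupied => index 8.
Insert 434: h=5, slots 5,6,7,8 occupied => index 9.
Insert 31: h=5, slots 5,6,7,8,9 occupied => index 10.
Insert 876: h=5, slots 5,6,7,8,9,10 occupied => index 11.
Insert 993: h=5, slots 5,6,7,8,9,10,11 occupied => index 12.
Table: [975, _, _, _, _, 863, 812, 657, 630, 434, 31, 876, 993]

5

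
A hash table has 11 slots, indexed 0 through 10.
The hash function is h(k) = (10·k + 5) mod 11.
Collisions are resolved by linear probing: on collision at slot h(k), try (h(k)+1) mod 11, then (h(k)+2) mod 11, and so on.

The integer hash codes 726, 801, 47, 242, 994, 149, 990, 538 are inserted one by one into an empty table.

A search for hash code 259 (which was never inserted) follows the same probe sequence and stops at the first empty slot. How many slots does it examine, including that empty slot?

726 hashes to 5; slot 5 is free -> place at 5.
801 hashes to 7; slot 7 is free -> place at 7.
47 hashes to 2; slot 2 is free -> place at 2.
242 hashes to 5; 5 taken -> place at 6.
994 hashes to 1; slot 1 is free -> place at 1.
149 hashes to 10; slot 10 is free -> place at 10.
990 hashes to 5; 5,6,7 taken -> place at 8.
538 hashes to 6; 6,7,8 taken -> place at 9.
Table: [_, 994, 47, _, _, 726, 242, 801, 990, 538, 149]
Lookup 259: h=10, probe 10,0 → slot 0 empty, not found.

2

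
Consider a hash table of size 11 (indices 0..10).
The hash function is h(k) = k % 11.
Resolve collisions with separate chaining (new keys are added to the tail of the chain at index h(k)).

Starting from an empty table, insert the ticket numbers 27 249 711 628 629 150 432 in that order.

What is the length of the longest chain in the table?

3

27 -> bucket 5
249 -> bucket 7
711 -> bucket 7 (collision)
628 -> bucket 1
629 -> bucket 2
150 -> bucket 7 (collision)
432 -> bucket 3
Final buckets:
0: ∅
1: 628
2: 629
3: 432
4: ∅
5: 27
6: ∅
7: 249 -> 711 -> 150
8: ∅
9: ∅
10: ∅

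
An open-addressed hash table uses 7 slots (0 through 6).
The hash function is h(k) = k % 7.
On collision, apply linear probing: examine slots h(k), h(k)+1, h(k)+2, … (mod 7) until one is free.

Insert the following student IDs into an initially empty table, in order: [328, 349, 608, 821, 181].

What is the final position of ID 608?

1

328 hashes to 6; slot 6 is free => place at 6.
349 hashes to 6; 6 taken => place at 0.
608 hashes to 6; 6,0 taken => place at 1.
821 hashes to 2; slot 2 is free => place at 2.
181 hashes to 6; 6,0,1,2 taken => place at 3.
Table: [349, 608, 821, 181, -, -, 328]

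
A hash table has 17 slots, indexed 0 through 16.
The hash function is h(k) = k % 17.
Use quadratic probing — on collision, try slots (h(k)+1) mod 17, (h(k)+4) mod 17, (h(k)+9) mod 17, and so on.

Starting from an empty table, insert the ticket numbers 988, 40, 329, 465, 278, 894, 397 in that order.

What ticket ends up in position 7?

329

988: h=2 → slot 2
40: h=6 → slot 6
329: h=6, probe 6,7 → slot 7
465: h=6, probe 6,7,10 → slot 10
278: h=6, probe 6,7,10,15 → slot 15
894: h=10, probe 10,11 → slot 11
397: h=6, probe 6,7,10,15,5 → slot 5
Table: [-, -, 988, -, -, 397, 40, 329, -, -, 465, 894, -, -, -, 278, -]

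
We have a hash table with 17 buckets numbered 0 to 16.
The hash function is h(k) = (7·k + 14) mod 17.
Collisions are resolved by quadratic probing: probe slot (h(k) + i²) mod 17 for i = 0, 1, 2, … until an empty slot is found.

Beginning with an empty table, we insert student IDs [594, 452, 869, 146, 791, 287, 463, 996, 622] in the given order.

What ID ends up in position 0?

146

594 hashes to 7; slot 7 is free -> place at 7.
452 hashes to 16; slot 16 is free -> place at 16.
869 hashes to 11; slot 11 is free -> place at 11.
146 hashes to 16; 16 taken -> place at 0.
791 hashes to 9; slot 9 is free -> place at 9.
287 hashes to 0; 0 taken -> place at 1.
463 hashes to 8; slot 8 is free -> place at 8.
996 hashes to 16; 16,0 taken -> place at 3.
622 hashes to 16; 16,0,3,8 taken -> place at 15.
Table: [146, 287, ., 996, ., ., ., 594, 463, 791, ., 869, ., ., ., 622, 452]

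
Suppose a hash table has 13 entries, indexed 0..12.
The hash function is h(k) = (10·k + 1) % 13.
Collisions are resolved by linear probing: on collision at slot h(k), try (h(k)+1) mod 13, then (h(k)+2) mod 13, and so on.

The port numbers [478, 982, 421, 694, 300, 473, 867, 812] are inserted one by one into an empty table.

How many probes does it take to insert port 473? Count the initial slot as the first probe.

Insert 478: h=10, slot 10 empty -> index 10.
Insert 982: h=6, slot 6 empty -> index 6.
Insert 421: h=12, slot 12 empty -> index 12.
Insert 694: h=12, slot 12 occupied -> index 0.
Insert 300: h=11, slot 11 empty -> index 11.
Insert 473: h=12, slots 12,0 occupied -> index 1.
Insert 867: h=0, slots 0,1 occupied -> index 2.
Insert 812: h=9, slot 9 empty -> index 9.
Table: [694, 473, 867, ., ., ., 982, ., ., 812, 478, 300, 421]

3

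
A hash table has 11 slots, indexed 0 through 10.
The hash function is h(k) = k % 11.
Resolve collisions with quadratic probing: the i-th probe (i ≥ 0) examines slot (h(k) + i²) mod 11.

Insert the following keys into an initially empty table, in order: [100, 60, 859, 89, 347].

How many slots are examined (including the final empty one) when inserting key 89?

100 hashes to 1; slot 1 is free -> place at 1.
60 hashes to 5; slot 5 is free -> place at 5.
859 hashes to 1; 1 taken -> place at 2.
89 hashes to 1; 1,2,5 taken -> place at 10.
347 hashes to 6; slot 6 is free -> place at 6.
Table: [_, 100, 859, _, _, 60, 347, _, _, _, 89]

4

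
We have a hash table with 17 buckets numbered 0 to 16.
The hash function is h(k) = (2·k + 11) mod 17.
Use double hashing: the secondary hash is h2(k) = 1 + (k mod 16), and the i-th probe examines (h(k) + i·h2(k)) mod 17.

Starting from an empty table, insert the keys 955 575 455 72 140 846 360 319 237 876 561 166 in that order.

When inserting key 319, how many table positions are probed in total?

5

955: h=0 => slot 0
575: h=5 => slot 5
455: h=3 => slot 3
72: h=2 => slot 2
140: h=2, h2=13, probe 2,15 => slot 15
846: h=3, h2=15, probe 3,1 => slot 1
360: h=0, h2=9, probe 0,9 => slot 9
319: h=3, h2=16, probe 3,2,1,0,16 => slot 16
237: h=9, h2=14, probe 9,6 => slot 6
876: h=12 => slot 12
561: h=11 => slot 11
166: h=3, h2=7, probe 3,10 => slot 10
Table: [955, 846, 72, 455, —, 575, 237, —, —, 360, 166, 561, 876, —, —, 140, 319]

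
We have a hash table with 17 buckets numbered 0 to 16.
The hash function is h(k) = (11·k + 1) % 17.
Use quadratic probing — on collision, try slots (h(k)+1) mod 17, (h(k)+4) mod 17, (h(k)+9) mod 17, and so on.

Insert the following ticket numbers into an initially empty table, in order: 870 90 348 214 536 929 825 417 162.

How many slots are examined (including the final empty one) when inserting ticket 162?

Insert 870: h=0, slot 0 empty => index 0.
Insert 90: h=5, slot 5 empty => index 5.
Insert 348: h=4, slot 4 empty => index 4.
Insert 214: h=9, slot 9 empty => index 9.
Insert 536: h=15, slot 15 empty => index 15.
Insert 929: h=3, slot 3 empty => index 3.
Insert 825: h=15, slot 15 occupied => index 16.
Insert 417: h=15, slots 15,16 occupied => index 2.
Insert 162: h=15, slots 15,16,2 occupied => index 7.
Table: [870, ., 417, 929, 348, 90, ., 162, ., 214, ., ., ., ., ., 536, 825]

4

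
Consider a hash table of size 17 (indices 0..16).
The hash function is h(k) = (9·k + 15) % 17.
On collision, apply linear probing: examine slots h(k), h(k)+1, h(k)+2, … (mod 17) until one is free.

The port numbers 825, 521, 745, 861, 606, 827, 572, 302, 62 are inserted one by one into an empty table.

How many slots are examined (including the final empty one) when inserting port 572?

5

825 hashes to 11; slot 11 is free → place at 11.
521 hashes to 12; slot 12 is free → place at 12.
745 hashes to 5; slot 5 is free → place at 5.
861 hashes to 12; 12 taken → place at 13.
606 hashes to 12; 12,13 taken → place at 14.
827 hashes to 12; 12,13,14 taken → place at 15.
572 hashes to 12; 12,13,14,15 taken → place at 16.
302 hashes to 13; 13,14,15,16 taken → place at 0.
62 hashes to 12; 12,13,14,15,16,0 taken → place at 1.
Table: [302, 62, -, -, -, 745, -, -, -, -, -, 825, 521, 861, 606, 827, 572]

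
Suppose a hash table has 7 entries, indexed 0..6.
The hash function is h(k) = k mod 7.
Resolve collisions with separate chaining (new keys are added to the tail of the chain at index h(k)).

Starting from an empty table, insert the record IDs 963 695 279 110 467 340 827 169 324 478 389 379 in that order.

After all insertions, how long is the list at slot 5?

Insert 963: h=4, bucket 4 empty -> new chain.
Insert 695: h=2, bucket 2 empty -> new chain.
Insert 279: h=6, bucket 6 empty -> new chain.
Insert 110: h=5, bucket 5 empty -> new chain.
Insert 467: h=5, bucket 5 nonempty -> append to chain.
Insert 340: h=4, bucket 4 nonempty -> append to chain.
Insert 827: h=1, bucket 1 empty -> new chain.
Insert 169: h=1, bucket 1 nonempty -> append to chain.
Insert 324: h=2, bucket 2 nonempty -> append to chain.
Insert 478: h=2, bucket 2 nonempty -> append to chain.
Insert 389: h=4, bucket 4 nonempty -> append to chain.
Insert 379: h=1, bucket 1 nonempty -> append to chain.
Final buckets:
0: ∅
1: 827 -> 169 -> 379
2: 695 -> 324 -> 478
3: ∅
4: 963 -> 340 -> 389
5: 110 -> 467
6: 279

2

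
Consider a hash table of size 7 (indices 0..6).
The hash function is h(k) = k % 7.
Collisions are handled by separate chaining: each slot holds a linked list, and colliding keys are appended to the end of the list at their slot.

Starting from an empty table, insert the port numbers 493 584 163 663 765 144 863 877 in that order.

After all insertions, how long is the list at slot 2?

4

493 → bucket 3
584 → bucket 3 (collision)
163 → bucket 2
663 → bucket 5
765 → bucket 2 (collision)
144 → bucket 4
863 → bucket 2 (collision)
877 → bucket 2 (collision)
Final buckets:
0: _
1: _
2: 163 -> 765 -> 863 -> 877
3: 493 -> 584
4: 144
5: 663
6: _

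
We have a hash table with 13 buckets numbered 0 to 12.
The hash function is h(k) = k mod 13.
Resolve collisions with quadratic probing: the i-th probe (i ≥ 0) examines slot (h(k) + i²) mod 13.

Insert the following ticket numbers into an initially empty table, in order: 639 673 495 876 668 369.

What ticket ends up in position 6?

639 hashes to 2; slot 2 is free -> place at 2.
673 hashes to 10; slot 10 is free -> place at 10.
495 hashes to 1; slot 1 is free -> place at 1.
876 hashes to 5; slot 5 is free -> place at 5.
668 hashes to 5; 5 taken -> place at 6.
369 hashes to 5; 5,6 taken -> place at 9.
Table: [-, 495, 639, -, -, 876, 668, -, -, 369, 673, -, -]

668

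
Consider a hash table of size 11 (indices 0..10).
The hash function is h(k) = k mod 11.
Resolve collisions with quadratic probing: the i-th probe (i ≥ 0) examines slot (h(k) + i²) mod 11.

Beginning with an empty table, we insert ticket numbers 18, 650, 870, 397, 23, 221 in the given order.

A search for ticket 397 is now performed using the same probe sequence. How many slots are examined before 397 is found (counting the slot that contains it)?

3

Insert 18: h=7, slot 7 empty → index 7.
Insert 650: h=1, slot 1 empty → index 1.
Insert 870: h=1, slot 1 occupied → index 2.
Insert 397: h=1, slots 1,2 occupied → index 5.
Insert 23: h=1, slots 1,2,5 occupied → index 10.
Insert 221: h=1, slots 1,2,5,10 occupied → index 6.
Table: [—, 650, 870, —, —, 397, 221, 18, —, —, 23]
Lookup 397: h=1, probe 1,2,5 → found at 5.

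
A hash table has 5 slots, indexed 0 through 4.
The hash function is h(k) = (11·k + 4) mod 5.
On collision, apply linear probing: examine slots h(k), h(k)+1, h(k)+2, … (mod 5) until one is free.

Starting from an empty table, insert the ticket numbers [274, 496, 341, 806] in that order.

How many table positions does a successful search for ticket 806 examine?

3

274 hashes to 3; slot 3 is free => place at 3.
496 hashes to 0; slot 0 is free => place at 0.
341 hashes to 0; 0 taken => place at 1.
806 hashes to 0; 0,1 taken => place at 2.
Table: [496, 341, 806, 274, —]
Lookup 806: h=0, probe 0,1,2 → found at 2.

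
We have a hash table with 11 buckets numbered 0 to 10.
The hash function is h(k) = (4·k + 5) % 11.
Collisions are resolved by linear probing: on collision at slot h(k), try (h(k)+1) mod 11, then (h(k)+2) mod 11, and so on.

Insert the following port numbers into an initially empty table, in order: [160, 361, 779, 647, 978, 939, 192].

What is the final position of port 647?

10

Insert 160: h=7, slot 7 empty → index 7.
Insert 361: h=8, slot 8 empty → index 8.
Insert 779: h=8, slot 8 occupied → index 9.
Insert 647: h=8, slots 8,9 occupied → index 10.
Insert 978: h=1, slot 1 empty → index 1.
Insert 939: h=10, slot 10 occupied → index 0.
Insert 192: h=3, slot 3 empty → index 3.
Table: [939, 978, _, 192, _, _, _, 160, 361, 779, 647]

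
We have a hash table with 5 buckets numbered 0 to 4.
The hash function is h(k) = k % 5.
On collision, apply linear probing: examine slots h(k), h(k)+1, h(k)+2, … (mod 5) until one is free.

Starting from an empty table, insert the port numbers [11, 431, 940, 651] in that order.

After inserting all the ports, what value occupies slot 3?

651

11 hashes to 1; slot 1 is free -> place at 1.
431 hashes to 1; 1 taken -> place at 2.
940 hashes to 0; slot 0 is free -> place at 0.
651 hashes to 1; 1,2 taken -> place at 3.
Table: [940, 11, 431, 651, _]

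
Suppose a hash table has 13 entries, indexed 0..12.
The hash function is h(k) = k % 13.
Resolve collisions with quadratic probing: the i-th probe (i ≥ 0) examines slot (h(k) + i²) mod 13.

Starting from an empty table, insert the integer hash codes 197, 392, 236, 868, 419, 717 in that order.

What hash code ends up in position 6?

Insert 197: h=2, slot 2 empty → index 2.
Insert 392: h=2, slot 2 occupied → index 3.
Insert 236: h=2, slots 2,3 occupied → index 6.
Insert 868: h=10, slot 10 empty → index 10.
Insert 419: h=3, slot 3 occupied → index 4.
Insert 717: h=2, slots 2,3,6 occupied → index 11.
Table: [-, -, 197, 392, 419, -, 236, -, -, -, 868, 717, -]

236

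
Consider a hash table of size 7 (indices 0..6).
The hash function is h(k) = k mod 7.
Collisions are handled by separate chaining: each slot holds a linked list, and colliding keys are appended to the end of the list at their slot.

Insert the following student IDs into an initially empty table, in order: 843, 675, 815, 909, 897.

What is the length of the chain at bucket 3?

843 → bucket 3
675 → bucket 3 (collision)
815 → bucket 3 (collision)
909 → bucket 6
897 → bucket 1
Final buckets:
0: _
1: 897
2: _
3: 843 -> 675 -> 815
4: _
5: _
6: 909

3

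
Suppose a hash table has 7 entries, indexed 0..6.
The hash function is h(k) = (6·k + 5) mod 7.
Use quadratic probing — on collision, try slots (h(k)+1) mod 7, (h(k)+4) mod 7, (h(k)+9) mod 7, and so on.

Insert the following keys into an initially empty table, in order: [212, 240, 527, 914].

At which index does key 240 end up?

4

Insert 212: h=3, slot 3 empty => index 3.
Insert 240: h=3, slot 3 occupied => index 4.
Insert 527: h=3, slots 3,4 occupied => index 0.
Insert 914: h=1, slot 1 empty => index 1.
Table: [527, 914, -, 212, 240, -, -]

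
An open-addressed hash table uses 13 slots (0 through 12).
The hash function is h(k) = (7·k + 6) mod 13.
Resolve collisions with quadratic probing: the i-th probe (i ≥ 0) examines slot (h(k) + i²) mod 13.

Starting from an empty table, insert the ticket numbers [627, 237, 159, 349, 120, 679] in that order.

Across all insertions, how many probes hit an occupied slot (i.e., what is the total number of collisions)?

11

627: h=1 => slot 1
237: h=1, probe 1,2 => slot 2
159: h=1, probe 1,2,5 => slot 5
349: h=5, probe 5,6 => slot 6
120: h=1, probe 1,2,5,10 => slot 10
679: h=1, probe 1,2,5,10,4 => slot 4
Table: [—, 627, 237, —, 679, 159, 349, —, —, —, 120, —, —]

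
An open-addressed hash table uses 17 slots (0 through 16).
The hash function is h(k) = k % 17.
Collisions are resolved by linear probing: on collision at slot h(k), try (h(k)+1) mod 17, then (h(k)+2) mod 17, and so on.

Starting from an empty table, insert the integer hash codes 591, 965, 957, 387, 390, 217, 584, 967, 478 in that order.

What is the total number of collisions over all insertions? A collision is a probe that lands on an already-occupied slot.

10

591 hashes to 13; slot 13 is free → place at 13.
965 hashes to 13; 13 taken → place at 14.
957 hashes to 5; slot 5 is free → place at 5.
387 hashes to 13; 13,14 taken → place at 15.
390 hashes to 16; slot 16 is free → place at 16.
217 hashes to 13; 13,14,15,16 taken → place at 0.
584 hashes to 6; slot 6 is free → place at 6.
967 hashes to 15; 15,16,0 taken → place at 1.
478 hashes to 2; slot 2 is free → place at 2.
Table: [217, 967, 478, _, _, 957, 584, _, _, _, _, _, _, 591, 965, 387, 390]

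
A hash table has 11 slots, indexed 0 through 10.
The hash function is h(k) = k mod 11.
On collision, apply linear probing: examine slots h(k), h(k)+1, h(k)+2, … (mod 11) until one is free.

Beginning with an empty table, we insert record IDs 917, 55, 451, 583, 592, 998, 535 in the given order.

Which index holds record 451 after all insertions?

917 hashes to 4; slot 4 is free => place at 4.
55 hashes to 0; slot 0 is free => place at 0.
451 hashes to 0; 0 taken => place at 1.
583 hashes to 0; 0,1 taken => place at 2.
592 hashes to 9; slot 9 is free => place at 9.
998 hashes to 8; slot 8 is free => place at 8.
535 hashes to 7; slot 7 is free => place at 7.
Table: [55, 451, 583, ., 917, ., ., 535, 998, 592, .]

1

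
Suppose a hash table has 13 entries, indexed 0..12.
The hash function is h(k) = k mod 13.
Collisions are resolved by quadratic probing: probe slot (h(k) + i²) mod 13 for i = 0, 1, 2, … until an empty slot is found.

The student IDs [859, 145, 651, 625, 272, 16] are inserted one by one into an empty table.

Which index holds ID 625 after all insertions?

859: h=1 → slot 1
145: h=2 → slot 2
651: h=1, probe 1,2,5 → slot 5
625: h=1, probe 1,2,5,10 → slot 10
272: h=12 → slot 12
16: h=3 → slot 3
Table: [., 859, 145, 16, ., 651, ., ., ., ., 625, ., 272]

10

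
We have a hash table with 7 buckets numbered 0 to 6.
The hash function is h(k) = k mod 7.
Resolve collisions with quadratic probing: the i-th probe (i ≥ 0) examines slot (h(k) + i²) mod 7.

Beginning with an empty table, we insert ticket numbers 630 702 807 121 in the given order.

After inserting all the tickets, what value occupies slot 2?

630 hashes to 0; slot 0 is free → place at 0.
702 hashes to 2; slot 2 is free → place at 2.
807 hashes to 2; 2 taken → place at 3.
121 hashes to 2; 2,3 taken → place at 6.
Table: [630, -, 702, 807, -, -, 121]

702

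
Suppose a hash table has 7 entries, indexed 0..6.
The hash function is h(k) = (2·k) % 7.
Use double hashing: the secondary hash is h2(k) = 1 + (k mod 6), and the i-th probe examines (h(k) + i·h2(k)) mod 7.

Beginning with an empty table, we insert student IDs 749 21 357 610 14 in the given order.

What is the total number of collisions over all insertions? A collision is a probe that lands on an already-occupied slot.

749: h=0 → slot 0
21: h=0, h2=4, probe 0,4 → slot 4
357: h=0, h2=4, probe 0,4,1 → slot 1
610: h=2 → slot 2
14: h=0, h2=3, probe 0,3 → slot 3
Table: [749, 357, 610, 14, 21, _, _]

4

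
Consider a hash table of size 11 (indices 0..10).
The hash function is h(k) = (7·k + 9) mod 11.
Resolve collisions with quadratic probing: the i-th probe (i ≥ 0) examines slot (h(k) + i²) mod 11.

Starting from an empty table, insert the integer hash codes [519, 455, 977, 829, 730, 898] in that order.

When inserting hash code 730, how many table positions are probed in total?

3

519: h=1 → slot 1
455: h=4 → slot 4
977: h=6 → slot 6
829: h=4, probe 4,5 → slot 5
730: h=4, probe 4,5,8 → slot 8
898: h=3 → slot 3
Table: [-, 519, -, 898, 455, 829, 977, -, 730, -, -]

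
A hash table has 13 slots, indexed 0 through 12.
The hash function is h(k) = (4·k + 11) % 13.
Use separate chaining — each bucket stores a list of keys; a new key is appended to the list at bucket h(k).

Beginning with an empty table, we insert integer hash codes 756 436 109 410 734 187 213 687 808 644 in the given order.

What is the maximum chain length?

Insert 756: h=6, bucket 6 empty -> new chain.
Insert 436: h=0, bucket 0 empty -> new chain.
Insert 109: h=5, bucket 5 empty -> new chain.
Insert 410: h=0, bucket 0 nonempty -> append to chain.
Insert 734: h=9, bucket 9 empty -> new chain.
Insert 187: h=5, bucket 5 nonempty -> append to chain.
Insert 213: h=5, bucket 5 nonempty -> append to chain.
Insert 687: h=3, bucket 3 empty -> new chain.
Insert 808: h=6, bucket 6 nonempty -> append to chain.
Insert 644: h=0, bucket 0 nonempty -> append to chain.
Final buckets:
0: 436 -> 410 -> 644
1: ∅
2: ∅
3: 687
4: ∅
5: 109 -> 187 -> 213
6: 756 -> 808
7: ∅
8: ∅
9: 734
10: ∅
11: ∅
12: ∅

3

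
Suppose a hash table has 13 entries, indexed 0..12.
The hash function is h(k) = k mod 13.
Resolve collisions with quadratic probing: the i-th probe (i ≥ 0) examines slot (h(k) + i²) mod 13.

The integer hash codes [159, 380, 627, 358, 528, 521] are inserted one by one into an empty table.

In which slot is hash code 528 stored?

Insert 159: h=3, slot 3 empty => index 3.
Insert 380: h=3, slot 3 occupied => index 4.
Insert 627: h=3, slots 3,4 occupied => index 7.
Insert 358: h=7, slot 7 occupied => index 8.
Insert 528: h=8, slot 8 occupied => index 9.
Insert 521: h=1, slot 1 empty => index 1.
Table: [—, 521, —, 159, 380, —, —, 627, 358, 528, —, —, —]

9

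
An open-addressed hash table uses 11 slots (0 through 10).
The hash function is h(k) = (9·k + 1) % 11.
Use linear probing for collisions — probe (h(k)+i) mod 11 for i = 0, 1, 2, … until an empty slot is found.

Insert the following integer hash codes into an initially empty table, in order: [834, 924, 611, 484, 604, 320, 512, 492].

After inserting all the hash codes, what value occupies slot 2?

484

834: h=5 => slot 5
924: h=1 => slot 1
611: h=0 => slot 0
484: h=1, probe 1,2 => slot 2
604: h=3 => slot 3
320: h=10 => slot 10
512: h=0, probe 0,1,2,3,4 => slot 4
492: h=7 => slot 7
Table: [611, 924, 484, 604, 512, 834, —, 492, —, —, 320]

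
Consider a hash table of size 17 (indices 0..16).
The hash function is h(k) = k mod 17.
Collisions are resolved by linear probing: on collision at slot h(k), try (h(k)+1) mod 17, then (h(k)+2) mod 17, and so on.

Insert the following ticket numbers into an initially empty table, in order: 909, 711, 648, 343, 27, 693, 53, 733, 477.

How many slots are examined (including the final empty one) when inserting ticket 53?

Insert 909: h=8, slot 8 empty -> index 8.
Insert 711: h=14, slot 14 empty -> index 14.
Insert 648: h=2, slot 2 empty -> index 2.
Insert 343: h=3, slot 3 empty -> index 3.
Insert 27: h=10, slot 10 empty -> index 10.
Insert 693: h=13, slot 13 empty -> index 13.
Insert 53: h=2, slots 2,3 occupied -> index 4.
Insert 733: h=2, slots 2,3,4 occupied -> index 5.
Insert 477: h=1, slot 1 empty -> index 1.
Table: [_, 477, 648, 343, 53, 733, _, _, 909, _, 27, _, _, 693, 711, _, _]

3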